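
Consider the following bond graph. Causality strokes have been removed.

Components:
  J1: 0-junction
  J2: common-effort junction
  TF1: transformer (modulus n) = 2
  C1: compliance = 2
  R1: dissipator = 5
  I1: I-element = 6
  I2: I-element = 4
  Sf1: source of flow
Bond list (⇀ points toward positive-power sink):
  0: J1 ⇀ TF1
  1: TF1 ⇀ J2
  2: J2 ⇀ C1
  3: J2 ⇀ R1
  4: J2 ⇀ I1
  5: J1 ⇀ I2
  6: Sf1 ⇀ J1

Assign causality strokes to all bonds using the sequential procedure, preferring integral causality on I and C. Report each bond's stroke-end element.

bond 6 →Sf1  (Sf1 fixes flow; stroke at Sf1)
bond 2 →J2  (C1 integral (e out))
bond 1 →TF1  (J2 effort already set via bond 2)
bond 3 →R1  (0-jn J2 has e-setter on 2)
bond 4 →I1  (J2: bond 2 brought effort, rest push out)
bond 0 →J1  (TF1: transformer flips bond 1)
bond 5 →I2  (J1: bond 0 brought effort, rest push out)

b0 stroke at J1
b1 stroke at TF1
b2 stroke at J2
b3 stroke at R1
b4 stroke at I1
b5 stroke at I2
b6 stroke at Sf1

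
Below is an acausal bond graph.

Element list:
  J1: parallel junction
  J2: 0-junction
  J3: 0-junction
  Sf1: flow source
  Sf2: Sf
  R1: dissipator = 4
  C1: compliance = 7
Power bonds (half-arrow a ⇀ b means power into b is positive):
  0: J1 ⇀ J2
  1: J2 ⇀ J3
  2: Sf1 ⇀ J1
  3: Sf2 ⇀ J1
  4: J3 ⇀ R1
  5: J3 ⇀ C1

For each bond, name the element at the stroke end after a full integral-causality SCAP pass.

bond 0 →J1
bond 1 →J2
bond 2 →Sf1
bond 3 →Sf2
bond 4 →R1
bond 5 →J3

b2 stroke at Sf1  (Sf1 fixes flow; stroke at Sf1)
b3 stroke at Sf2  (Sf2 (Sf) sets flow on bond)
b0 stroke at J1  (only one effort-in slot at J1)
b1 stroke at J2  (J2: last free bond brings effort in)
b5 stroke at J3  (C1: C, integral causality)
b4 stroke at R1  (J3 effort already set via bond 5)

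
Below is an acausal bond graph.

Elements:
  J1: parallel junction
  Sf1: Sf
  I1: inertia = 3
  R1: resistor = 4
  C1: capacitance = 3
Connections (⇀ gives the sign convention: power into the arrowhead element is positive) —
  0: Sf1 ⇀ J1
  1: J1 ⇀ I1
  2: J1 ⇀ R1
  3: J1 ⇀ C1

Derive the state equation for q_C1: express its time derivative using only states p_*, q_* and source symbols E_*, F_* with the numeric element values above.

b0 |Sf1  (Sf1: flow source, stroke at near end)
b1 |I1  (I1 integral (f out))
b3 |J1  (prefer integral on C1)
b2 |R1  (0-jn J1 has e-setter on 3)

dq_C1/dt = F_Sf1 - p_I1/3 - q_C1/12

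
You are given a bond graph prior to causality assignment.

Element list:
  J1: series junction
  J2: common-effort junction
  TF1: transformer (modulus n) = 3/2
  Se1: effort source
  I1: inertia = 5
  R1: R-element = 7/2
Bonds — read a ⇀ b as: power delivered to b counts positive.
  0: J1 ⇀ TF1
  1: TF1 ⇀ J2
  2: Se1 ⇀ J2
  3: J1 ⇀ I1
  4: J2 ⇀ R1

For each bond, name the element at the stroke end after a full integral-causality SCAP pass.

bond 0 stroke→J1
bond 1 stroke→TF1
bond 2 stroke→J2
bond 3 stroke→I1
bond 4 stroke→R1

#2 stroke→J2  (Se1 (Se) sets effort on bond)
#1 stroke→TF1  (common-e at J2 fixed by 2)
#4 stroke→R1  (common-e at J2 fixed by 2)
#0 stroke→J1  (TF1 one-in-one-out from 1)
#3 stroke→I1  (closing 1-jn rule on J1)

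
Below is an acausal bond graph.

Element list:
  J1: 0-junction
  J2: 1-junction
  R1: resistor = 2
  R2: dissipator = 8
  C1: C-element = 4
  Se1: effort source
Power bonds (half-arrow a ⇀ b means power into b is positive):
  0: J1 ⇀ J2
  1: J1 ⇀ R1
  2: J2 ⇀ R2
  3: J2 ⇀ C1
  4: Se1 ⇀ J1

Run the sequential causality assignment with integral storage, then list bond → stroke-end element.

b0 →J2
b1 →R1
b2 →R2
b3 →J2
b4 →J1

β4 →J1  (Se1: effort source, stroke at far end)
β0 →J2  (J1: bond 4 brought effort, rest push out)
β1 →R1  (J1 effort already set via bond 4)
β3 →J2  (C1 integral (e out))
β2 →R2  (J2 needs exactly one f-in)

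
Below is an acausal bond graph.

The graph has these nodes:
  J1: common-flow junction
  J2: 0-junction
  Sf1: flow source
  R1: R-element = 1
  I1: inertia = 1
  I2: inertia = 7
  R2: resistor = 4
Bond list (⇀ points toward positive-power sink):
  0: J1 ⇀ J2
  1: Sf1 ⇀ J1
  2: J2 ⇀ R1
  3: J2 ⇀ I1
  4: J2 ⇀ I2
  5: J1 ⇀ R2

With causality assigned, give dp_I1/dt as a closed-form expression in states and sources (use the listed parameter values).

b1 →Sf1  (Sf1: flow source, stroke at near end)
b0 →J1  (1-jn J1 has f-setter on 1)
b5 →J1  (J1: bond 1 brought flow, rest push out)
b3 →I1  (I1 integral (f out))
b4 →I2  (I2 outputs flow p/I2)
b2 →J2  (closing 0-jn rule on J2)

dp_I1/dt = F_Sf1 - p_I1 - p_I2/7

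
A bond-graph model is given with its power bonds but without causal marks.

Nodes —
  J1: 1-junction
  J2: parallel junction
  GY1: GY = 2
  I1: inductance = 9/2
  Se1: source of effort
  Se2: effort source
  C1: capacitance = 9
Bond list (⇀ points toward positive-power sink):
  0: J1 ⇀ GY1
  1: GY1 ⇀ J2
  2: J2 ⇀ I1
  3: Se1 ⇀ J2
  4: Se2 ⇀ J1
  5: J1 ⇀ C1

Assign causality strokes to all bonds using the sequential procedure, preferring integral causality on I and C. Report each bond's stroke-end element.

β0 |GY1
β1 |GY1
β2 |I1
β3 |J2
β4 |J1
β5 |J1

β3 →J2  (Se1 (Se) sets effort on bond)
β4 →J1  (Se2: effort source, stroke at far end)
β1 →GY1  (common-e at J2 fixed by 3)
β2 →I1  (J2 effort already set via bond 3)
β0 →GY1  (GY1: gyrator matches bond 1)
β5 →J1  (common-f at J1 fixed by 0)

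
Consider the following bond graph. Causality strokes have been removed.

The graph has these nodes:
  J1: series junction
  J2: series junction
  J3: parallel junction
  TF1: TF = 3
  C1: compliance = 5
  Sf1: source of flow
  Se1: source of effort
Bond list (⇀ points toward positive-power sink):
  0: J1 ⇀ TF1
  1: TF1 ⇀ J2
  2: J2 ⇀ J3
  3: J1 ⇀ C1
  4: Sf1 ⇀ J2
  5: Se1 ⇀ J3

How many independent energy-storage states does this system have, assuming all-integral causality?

b4 stroke→Sf1  (Sf1 (Sf) sets flow on bond)
b5 stroke→J3  (Se1 (Se) sets effort on bond)
b1 stroke→J2  (common-f at J2 fixed by 4)
b2 stroke→J2  (1-jn J2 has f-setter on 4)
b0 stroke→TF1  (TF1: transformer flips bond 1)
b3 stroke→J1  (J1: bond 0 brought flow, rest push out)

1  (C1 all integral)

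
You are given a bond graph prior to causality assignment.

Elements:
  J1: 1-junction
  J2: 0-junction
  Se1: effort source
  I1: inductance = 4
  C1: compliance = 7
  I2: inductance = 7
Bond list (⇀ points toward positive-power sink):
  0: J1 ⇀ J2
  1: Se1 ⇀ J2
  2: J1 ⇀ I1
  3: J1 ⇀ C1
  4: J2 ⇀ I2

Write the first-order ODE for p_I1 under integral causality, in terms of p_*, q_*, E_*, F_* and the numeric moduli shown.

dp_I1/dt = -E_Se1 - q_C1/7

bond 1 stroke→J2  (Se1 fixes effort; stroke away)
bond 0 stroke→J1  (common-e at J2 fixed by 1)
bond 4 stroke→I2  (J2: bond 1 brought effort, rest push out)
bond 2 stroke→I1  (I1: I, integral causality)
bond 3 stroke→J1  (J1: bond 2 brought flow, rest push out)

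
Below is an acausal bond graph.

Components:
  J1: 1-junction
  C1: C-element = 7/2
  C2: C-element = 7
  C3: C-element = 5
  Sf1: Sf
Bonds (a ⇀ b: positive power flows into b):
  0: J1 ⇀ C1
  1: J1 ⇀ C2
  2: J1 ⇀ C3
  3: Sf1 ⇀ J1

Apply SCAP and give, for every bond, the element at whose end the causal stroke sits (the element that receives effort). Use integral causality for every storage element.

#0 |J1
#1 |J1
#2 |J1
#3 |Sf1

#3 →Sf1  (Sf1 (Sf) sets flow on bond)
#0 →J1  (1-jn J1 has f-setter on 3)
#1 →J1  (1-jn J1 has f-setter on 3)
#2 →J1  (1-jn J1 has f-setter on 3)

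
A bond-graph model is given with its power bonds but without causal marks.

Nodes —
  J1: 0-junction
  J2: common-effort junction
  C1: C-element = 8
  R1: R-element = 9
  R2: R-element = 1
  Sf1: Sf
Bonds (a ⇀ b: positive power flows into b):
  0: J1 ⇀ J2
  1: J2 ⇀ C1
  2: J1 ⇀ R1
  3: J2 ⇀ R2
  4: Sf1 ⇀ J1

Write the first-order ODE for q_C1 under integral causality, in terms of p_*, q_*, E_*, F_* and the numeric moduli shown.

#4 |Sf1  (source Sf1 imposes f)
#1 |J2  (C1: C, integral causality)
#0 |J1  (common-e at J2 fixed by 1)
#3 |R2  (common-e at J2 fixed by 1)
#2 |R1  (0-jn J1 has e-setter on 0)

dq_C1/dt = F_Sf1 - 5*q_C1/36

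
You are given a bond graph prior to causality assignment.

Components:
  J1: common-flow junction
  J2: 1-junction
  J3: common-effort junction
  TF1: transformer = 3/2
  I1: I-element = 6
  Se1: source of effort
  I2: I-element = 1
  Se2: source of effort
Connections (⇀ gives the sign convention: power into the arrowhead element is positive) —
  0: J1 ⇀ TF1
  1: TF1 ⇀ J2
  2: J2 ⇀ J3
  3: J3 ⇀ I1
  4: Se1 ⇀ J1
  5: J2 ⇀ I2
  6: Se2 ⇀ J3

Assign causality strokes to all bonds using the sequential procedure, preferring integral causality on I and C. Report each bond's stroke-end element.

β0 |TF1
β1 |J2
β2 |J2
β3 |I1
β4 |J1
β5 |I2
β6 |J3

bond 4 stroke at J1  (source Se1 imposes e)
bond 6 stroke at J3  (Se2 fixes effort; stroke away)
bond 0 stroke at TF1  (closing 1-jn rule on J1)
bond 2 stroke at J2  (J3: bond 6 brought effort, rest push out)
bond 3 stroke at I1  (common-e at J3 fixed by 6)
bond 1 stroke at J2  (TF1 one-in-one-out from 0)
bond 5 stroke at I2  (J2: last free bond brings flow in)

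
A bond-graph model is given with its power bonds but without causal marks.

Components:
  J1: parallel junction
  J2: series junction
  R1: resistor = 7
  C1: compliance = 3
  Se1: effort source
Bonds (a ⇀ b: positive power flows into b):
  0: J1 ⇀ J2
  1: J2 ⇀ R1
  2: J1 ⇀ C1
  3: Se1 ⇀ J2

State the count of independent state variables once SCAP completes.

β3 stroke at J2  (source Se1 imposes e)
β2 stroke at J1  (C1 outputs effort q/C1)
β0 stroke at J2  (common-e at J1 fixed by 2)
β1 stroke at R1  (J2 needs exactly one f-in)

1  (C1 all integral)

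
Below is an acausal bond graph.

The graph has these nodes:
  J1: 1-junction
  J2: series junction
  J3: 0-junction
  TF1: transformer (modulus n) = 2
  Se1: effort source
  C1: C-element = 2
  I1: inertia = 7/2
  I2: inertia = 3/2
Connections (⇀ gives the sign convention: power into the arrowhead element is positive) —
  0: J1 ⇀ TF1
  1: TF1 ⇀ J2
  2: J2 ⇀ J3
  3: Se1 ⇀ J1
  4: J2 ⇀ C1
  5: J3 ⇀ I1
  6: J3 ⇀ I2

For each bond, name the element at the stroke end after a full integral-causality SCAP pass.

b3 |J1  (Se1 (Se) sets effort on bond)
b0 |TF1  (only one flow-in slot at J1)
b1 |J2  (TF1 one-in-one-out from 0)
b4 |J2  (C1 integral (e out))
b2 |J3  (closing 1-jn rule on J2)
b5 |I1  (J3 effort already set via bond 2)
b6 |I2  (common-e at J3 fixed by 2)

bond 0 →TF1
bond 1 →J2
bond 2 →J3
bond 3 →J1
bond 4 →J2
bond 5 →I1
bond 6 →I2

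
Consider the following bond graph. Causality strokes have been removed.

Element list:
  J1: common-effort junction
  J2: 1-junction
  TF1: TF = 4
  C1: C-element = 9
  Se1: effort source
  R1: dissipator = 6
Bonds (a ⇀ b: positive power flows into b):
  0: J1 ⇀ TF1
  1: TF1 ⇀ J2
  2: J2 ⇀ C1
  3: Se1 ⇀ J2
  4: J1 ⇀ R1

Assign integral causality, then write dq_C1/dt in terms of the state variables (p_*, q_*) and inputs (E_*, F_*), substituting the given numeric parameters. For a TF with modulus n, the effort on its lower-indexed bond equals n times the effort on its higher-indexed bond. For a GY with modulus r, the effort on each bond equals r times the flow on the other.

#3 |J2  (Se1 (Se) sets effort on bond)
#2 |J2  (prefer integral on C1)
#1 |TF1  (only one flow-in slot at J2)
#0 |J1  (through TF1, causality passes straight; one stroke at TF1)
#4 |R1  (0-jn J1 has e-setter on 0)

dq_C1/dt = 8*E_Se1/3 - 8*q_C1/27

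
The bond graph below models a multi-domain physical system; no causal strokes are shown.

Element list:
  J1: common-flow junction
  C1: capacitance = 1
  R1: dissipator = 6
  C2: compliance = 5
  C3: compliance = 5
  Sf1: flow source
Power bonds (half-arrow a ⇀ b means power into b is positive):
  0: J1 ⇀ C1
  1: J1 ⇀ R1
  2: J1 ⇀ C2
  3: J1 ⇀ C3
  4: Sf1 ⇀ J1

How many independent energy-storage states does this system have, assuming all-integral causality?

β4 stroke→Sf1  (Sf1: flow source, stroke at near end)
β0 stroke→J1  (common-f at J1 fixed by 4)
β1 stroke→J1  (common-f at J1 fixed by 4)
β2 stroke→J1  (1-jn J1 has f-setter on 4)
β3 stroke→J1  (J1: bond 4 brought flow, rest push out)

3  (C1, C2, C3 all integral)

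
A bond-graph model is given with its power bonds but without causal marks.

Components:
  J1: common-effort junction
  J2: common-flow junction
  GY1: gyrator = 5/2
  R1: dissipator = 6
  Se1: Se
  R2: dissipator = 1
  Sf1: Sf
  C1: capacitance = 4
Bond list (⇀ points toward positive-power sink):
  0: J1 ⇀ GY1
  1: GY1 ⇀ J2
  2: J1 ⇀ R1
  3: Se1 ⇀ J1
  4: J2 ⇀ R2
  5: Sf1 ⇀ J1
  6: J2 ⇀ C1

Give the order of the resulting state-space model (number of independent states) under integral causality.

1  (C1 all integral)

#3 stroke at J1  (Se1 fixes effort; stroke away)
#5 stroke at Sf1  (Sf1: flow source, stroke at near end)
#0 stroke at GY1  (common-e at J1 fixed by 3)
#2 stroke at R1  (0-jn J1 has e-setter on 3)
#1 stroke at GY1  (GY GY1: same side as bond 0)
#4 stroke at J2  (J2: bond 1 brought flow, rest push out)
#6 stroke at J2  (1-jn J2 has f-setter on 1)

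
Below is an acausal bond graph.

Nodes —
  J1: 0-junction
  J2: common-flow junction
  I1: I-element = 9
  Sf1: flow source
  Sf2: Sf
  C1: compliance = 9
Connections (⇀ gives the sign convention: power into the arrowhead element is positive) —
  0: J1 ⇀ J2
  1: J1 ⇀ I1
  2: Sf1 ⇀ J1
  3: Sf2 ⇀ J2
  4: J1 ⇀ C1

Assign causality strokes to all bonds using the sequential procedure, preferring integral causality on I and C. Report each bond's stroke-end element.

b0 stroke at J2
b1 stroke at I1
b2 stroke at Sf1
b3 stroke at Sf2
b4 stroke at J1

b2 →Sf1  (source Sf1 imposes f)
b3 →Sf2  (Sf2 (Sf) sets flow on bond)
b0 →J2  (1-jn J2 has f-setter on 3)
b1 →I1  (I1 integral (f out))
b4 →J1  (J1 needs exactly one e-in)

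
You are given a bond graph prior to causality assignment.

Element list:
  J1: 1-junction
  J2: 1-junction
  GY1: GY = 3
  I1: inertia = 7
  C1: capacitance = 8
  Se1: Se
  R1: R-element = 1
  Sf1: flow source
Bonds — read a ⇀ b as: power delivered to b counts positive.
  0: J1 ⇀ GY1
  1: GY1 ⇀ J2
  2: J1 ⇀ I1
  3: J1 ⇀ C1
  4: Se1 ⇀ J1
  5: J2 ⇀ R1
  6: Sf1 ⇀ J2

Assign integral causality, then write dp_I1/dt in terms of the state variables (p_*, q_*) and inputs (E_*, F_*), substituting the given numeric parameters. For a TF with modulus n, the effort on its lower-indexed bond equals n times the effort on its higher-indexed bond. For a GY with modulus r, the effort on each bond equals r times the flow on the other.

dp_I1/dt = E_Se1 - 3*F_Sf1 - q_C1/8

b4 stroke at J1  (Se1 fixes effort; stroke away)
b6 stroke at Sf1  (Sf1: flow source, stroke at near end)
b1 stroke at J2  (J2: bond 6 brought flow, rest push out)
b5 stroke at J2  (common-f at J2 fixed by 6)
b0 stroke at J1  (GY GY1: same side as bond 1)
b2 stroke at I1  (I1: I, integral causality)
b3 stroke at J1  (1-jn J1 has f-setter on 2)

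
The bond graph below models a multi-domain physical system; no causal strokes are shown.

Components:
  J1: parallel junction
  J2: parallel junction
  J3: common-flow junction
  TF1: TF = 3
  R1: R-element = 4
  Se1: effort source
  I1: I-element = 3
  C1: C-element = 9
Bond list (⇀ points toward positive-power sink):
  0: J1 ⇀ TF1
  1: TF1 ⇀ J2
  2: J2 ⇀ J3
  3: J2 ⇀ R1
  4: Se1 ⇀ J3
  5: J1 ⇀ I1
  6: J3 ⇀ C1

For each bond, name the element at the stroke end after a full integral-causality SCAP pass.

β4 |J3  (Se1: effort source, stroke at far end)
β5 |I1  (I1: I, integral causality)
β0 |J1  (closing 0-jn rule on J1)
β1 |TF1  (through TF1, causality passes straight; one stroke at TF1)
β6 |J3  (prefer integral on C1)
β2 |J2  (closing 1-jn rule on J3)
β3 |R1  (J2: bond 2 brought effort, rest push out)

b0 |J1
b1 |TF1
b2 |J2
b3 |R1
b4 |J3
b5 |I1
b6 |J3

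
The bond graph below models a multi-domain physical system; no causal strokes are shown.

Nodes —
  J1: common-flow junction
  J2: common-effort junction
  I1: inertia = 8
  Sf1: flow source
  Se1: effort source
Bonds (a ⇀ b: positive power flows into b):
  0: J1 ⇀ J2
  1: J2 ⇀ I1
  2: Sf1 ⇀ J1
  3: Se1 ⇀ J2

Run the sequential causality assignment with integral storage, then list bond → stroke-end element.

β0 stroke→J1
β1 stroke→I1
β2 stroke→Sf1
β3 stroke→J2

β2 stroke at Sf1  (Sf1 fixes flow; stroke at Sf1)
β3 stroke at J2  (source Se1 imposes e)
β0 stroke at J1  (1-jn J1 has f-setter on 2)
β1 stroke at I1  (common-e at J2 fixed by 3)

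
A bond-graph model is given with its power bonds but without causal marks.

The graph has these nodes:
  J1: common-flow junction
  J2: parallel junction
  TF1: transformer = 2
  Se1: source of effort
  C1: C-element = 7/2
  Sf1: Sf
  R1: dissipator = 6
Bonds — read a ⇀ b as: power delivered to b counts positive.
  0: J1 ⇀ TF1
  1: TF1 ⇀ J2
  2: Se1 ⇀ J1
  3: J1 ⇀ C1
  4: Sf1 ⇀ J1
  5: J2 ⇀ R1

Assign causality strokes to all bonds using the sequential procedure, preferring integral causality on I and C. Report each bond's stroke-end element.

#2 stroke→J1  (source Se1 imposes e)
#4 stroke→Sf1  (Sf1: flow source, stroke at near end)
#0 stroke→J1  (1-jn J1 has f-setter on 4)
#3 stroke→J1  (common-f at J1 fixed by 4)
#1 stroke→TF1  (TF TF1: opposite of bond 0)
#5 stroke→J2  (only one effort-in slot at J2)

b0 stroke at J1
b1 stroke at TF1
b2 stroke at J1
b3 stroke at J1
b4 stroke at Sf1
b5 stroke at J2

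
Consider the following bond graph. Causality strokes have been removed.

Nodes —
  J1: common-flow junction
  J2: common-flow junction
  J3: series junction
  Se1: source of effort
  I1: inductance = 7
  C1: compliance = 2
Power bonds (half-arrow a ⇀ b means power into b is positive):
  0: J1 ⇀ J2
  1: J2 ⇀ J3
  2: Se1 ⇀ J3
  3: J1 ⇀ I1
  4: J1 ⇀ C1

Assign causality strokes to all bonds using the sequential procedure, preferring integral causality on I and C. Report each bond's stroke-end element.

bond 2 →J3  (Se1: effort source, stroke at far end)
bond 1 →J2  (closing 1-jn rule on J3)
bond 0 →J1  (J2: last free bond brings flow in)
bond 3 →I1  (I1 integral (f out))
bond 4 →J1  (J1: bond 3 brought flow, rest push out)

b0 stroke→J1
b1 stroke→J2
b2 stroke→J3
b3 stroke→I1
b4 stroke→J1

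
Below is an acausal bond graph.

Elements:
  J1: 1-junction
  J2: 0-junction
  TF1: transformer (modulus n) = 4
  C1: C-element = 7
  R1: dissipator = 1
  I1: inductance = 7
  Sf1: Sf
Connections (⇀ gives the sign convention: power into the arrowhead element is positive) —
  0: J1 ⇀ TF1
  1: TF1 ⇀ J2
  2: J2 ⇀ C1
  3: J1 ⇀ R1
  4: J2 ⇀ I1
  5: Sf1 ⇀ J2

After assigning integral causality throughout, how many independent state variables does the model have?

b5 →Sf1  (Sf1: flow source, stroke at near end)
b2 →J2  (C1 outputs effort q/C1)
b1 →TF1  (J2 effort already set via bond 2)
b4 →I1  (0-jn J2 has e-setter on 2)
b0 →J1  (TF1: transformer flips bond 1)
b3 →R1  (J1 needs exactly one f-in)

2  (C1, I1 all integral)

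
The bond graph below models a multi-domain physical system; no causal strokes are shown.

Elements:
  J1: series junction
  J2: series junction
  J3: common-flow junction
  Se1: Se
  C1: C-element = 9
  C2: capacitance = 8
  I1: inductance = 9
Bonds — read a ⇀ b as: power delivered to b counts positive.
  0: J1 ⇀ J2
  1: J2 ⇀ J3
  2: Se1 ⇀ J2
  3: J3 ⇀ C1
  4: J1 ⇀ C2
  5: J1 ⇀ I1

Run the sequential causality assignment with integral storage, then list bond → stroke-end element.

#2 →J2  (Se1 fixes effort; stroke away)
#3 →J3  (C1 integral (e out))
#1 →J2  (J3: last free bond brings flow in)
#0 →J1  (J2: last free bond brings flow in)
#4 →J1  (C2 outputs effort q/C2)
#5 →I1  (J1: last free bond brings flow in)

bond 0 stroke at J1
bond 1 stroke at J2
bond 2 stroke at J2
bond 3 stroke at J3
bond 4 stroke at J1
bond 5 stroke at I1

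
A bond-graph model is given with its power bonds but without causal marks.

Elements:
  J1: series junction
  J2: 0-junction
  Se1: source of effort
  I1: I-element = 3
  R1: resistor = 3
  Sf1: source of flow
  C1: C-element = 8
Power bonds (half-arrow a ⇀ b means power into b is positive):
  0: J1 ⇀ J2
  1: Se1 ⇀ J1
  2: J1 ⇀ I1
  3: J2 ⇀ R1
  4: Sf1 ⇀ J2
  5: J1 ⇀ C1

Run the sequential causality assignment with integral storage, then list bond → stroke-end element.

b0 stroke→J1
b1 stroke→J1
b2 stroke→I1
b3 stroke→J2
b4 stroke→Sf1
b5 stroke→J1

bond 1 stroke→J1  (Se1 fixes effort; stroke away)
bond 4 stroke→Sf1  (source Sf1 imposes f)
bond 2 stroke→I1  (prefer integral on I1)
bond 0 stroke→J1  (J1: bond 2 brought flow, rest push out)
bond 5 stroke→J1  (1-jn J1 has f-setter on 2)
bond 3 stroke→J2  (J2 needs exactly one e-in)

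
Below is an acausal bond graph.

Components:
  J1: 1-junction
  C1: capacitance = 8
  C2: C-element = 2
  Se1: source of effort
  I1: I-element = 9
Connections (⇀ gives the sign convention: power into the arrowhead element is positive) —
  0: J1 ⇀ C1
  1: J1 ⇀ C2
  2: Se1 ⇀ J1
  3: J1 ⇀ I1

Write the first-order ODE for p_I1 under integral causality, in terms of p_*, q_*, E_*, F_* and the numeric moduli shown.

dp_I1/dt = E_Se1 - q_C1/8 - q_C2/2

β2 stroke at J1  (source Se1 imposes e)
β0 stroke at J1  (C1: C, integral causality)
β1 stroke at J1  (C2 outputs effort q/C2)
β3 stroke at I1  (only one flow-in slot at J1)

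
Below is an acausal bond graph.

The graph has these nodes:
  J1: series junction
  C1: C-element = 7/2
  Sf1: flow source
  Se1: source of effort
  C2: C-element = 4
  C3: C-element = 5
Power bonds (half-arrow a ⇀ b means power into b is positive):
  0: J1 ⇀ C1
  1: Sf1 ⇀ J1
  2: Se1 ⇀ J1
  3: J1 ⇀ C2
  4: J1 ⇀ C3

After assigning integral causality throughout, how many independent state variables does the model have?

bond 1 |Sf1  (Sf1 fixes flow; stroke at Sf1)
bond 2 |J1  (Se1 (Se) sets effort on bond)
bond 0 |J1  (J1 flow already set via bond 1)
bond 3 |J1  (J1: bond 1 brought flow, rest push out)
bond 4 |J1  (J1 flow already set via bond 1)

3  (C1, C2, C3 all integral)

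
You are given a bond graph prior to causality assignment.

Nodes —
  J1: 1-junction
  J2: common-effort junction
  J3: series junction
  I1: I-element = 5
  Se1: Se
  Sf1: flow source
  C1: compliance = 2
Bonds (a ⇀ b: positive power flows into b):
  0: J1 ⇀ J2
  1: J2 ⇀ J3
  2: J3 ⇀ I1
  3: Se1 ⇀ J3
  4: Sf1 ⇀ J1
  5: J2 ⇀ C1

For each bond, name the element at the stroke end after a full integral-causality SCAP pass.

bond 0 |J1
bond 1 |J3
bond 2 |I1
bond 3 |J3
bond 4 |Sf1
bond 5 |J2

b3 stroke at J3  (source Se1 imposes e)
b4 stroke at Sf1  (source Sf1 imposes f)
b0 stroke at J1  (common-f at J1 fixed by 4)
b2 stroke at I1  (prefer integral on I1)
b1 stroke at J3  (common-f at J3 fixed by 2)
b5 stroke at J2  (J2: last free bond brings effort in)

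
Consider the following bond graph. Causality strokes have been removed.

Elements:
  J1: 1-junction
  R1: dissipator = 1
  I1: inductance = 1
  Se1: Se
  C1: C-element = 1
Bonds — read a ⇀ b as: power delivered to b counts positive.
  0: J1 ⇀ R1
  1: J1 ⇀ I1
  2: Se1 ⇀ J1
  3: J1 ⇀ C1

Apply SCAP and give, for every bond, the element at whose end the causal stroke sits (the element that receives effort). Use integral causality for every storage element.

#0 stroke at J1
#1 stroke at I1
#2 stroke at J1
#3 stroke at J1

β2 stroke→J1  (Se1: effort source, stroke at far end)
β1 stroke→I1  (I1 outputs flow p/I1)
β0 stroke→J1  (common-f at J1 fixed by 1)
β3 stroke→J1  (J1 flow already set via bond 1)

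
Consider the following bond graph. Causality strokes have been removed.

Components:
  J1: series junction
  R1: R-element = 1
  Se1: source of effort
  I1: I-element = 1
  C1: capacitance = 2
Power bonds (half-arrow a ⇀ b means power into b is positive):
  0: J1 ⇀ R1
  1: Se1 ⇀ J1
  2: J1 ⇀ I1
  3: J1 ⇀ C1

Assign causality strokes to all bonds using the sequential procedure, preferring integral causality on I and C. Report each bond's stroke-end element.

#1 |J1  (Se1 (Se) sets effort on bond)
#2 |I1  (I1 integral (f out))
#0 |J1  (1-jn J1 has f-setter on 2)
#3 |J1  (common-f at J1 fixed by 2)

b0 stroke→J1
b1 stroke→J1
b2 stroke→I1
b3 stroke→J1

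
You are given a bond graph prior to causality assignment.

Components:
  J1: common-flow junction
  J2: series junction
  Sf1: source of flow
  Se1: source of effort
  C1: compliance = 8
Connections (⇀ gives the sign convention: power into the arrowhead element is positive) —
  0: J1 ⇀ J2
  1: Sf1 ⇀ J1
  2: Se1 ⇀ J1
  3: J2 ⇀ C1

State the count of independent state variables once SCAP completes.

1  (C1 all integral)

bond 1 →Sf1  (Sf1 (Sf) sets flow on bond)
bond 2 →J1  (source Se1 imposes e)
bond 0 →J1  (1-jn J1 has f-setter on 1)
bond 3 →J2  (J2: bond 0 brought flow, rest push out)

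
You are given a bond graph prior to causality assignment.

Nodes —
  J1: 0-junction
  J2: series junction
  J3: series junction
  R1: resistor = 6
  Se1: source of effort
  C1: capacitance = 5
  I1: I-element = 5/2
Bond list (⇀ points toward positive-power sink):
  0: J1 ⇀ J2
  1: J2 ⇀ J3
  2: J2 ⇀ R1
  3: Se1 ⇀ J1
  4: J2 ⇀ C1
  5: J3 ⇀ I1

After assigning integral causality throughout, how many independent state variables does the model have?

b3 stroke→J1  (Se1: effort source, stroke at far end)
b0 stroke→J2  (J1: bond 3 brought effort, rest push out)
b4 stroke→J2  (C1 integral (e out))
b5 stroke→I1  (I1 integral (f out))
b1 stroke→J3  (J3: bond 5 brought flow, rest push out)
b2 stroke→J2  (J2: bond 1 brought flow, rest push out)

2  (C1, I1 all integral)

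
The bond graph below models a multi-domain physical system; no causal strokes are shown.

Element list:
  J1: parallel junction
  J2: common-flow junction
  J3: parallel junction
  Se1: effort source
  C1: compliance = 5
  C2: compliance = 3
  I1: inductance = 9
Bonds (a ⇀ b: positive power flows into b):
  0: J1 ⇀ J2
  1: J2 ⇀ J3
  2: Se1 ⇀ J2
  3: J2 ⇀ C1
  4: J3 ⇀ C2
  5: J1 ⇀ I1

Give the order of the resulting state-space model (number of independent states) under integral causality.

3  (C1, C2, I1 all integral)

b2 →J2  (source Se1 imposes e)
b3 →J2  (C1 integral (e out))
b4 →J3  (prefer integral on C2)
b1 →J2  (common-e at J3 fixed by 4)
b0 →J1  (J2 needs exactly one f-in)
b5 →I1  (0-jn J1 has e-setter on 0)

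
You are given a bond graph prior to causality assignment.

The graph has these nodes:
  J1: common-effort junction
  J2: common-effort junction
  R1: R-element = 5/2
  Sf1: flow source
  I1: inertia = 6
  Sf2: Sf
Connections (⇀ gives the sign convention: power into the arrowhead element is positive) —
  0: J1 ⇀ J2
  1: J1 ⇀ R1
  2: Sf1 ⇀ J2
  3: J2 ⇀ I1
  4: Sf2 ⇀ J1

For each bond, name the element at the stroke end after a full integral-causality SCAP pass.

bond 0 stroke at J2
bond 1 stroke at J1
bond 2 stroke at Sf1
bond 3 stroke at I1
bond 4 stroke at Sf2

#2 |Sf1  (Sf1 fixes flow; stroke at Sf1)
#4 |Sf2  (Sf2 fixes flow; stroke at Sf2)
#3 |I1  (prefer integral on I1)
#0 |J2  (only one effort-in slot at J2)
#1 |J1  (only one effort-in slot at J1)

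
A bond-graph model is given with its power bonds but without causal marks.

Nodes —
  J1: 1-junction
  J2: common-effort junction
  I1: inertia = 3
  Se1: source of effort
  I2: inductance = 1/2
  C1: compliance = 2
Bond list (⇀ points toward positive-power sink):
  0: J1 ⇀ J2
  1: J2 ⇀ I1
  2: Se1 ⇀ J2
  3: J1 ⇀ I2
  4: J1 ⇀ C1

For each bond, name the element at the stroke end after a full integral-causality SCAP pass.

#0 →J1
#1 →I1
#2 →J2
#3 →I2
#4 →J1

b2 stroke at J2  (Se1 fixes effort; stroke away)
b0 stroke at J1  (common-e at J2 fixed by 2)
b1 stroke at I1  (common-e at J2 fixed by 2)
b3 stroke at I2  (I2: I, integral causality)
b4 stroke at J1  (J1: bond 3 brought flow, rest push out)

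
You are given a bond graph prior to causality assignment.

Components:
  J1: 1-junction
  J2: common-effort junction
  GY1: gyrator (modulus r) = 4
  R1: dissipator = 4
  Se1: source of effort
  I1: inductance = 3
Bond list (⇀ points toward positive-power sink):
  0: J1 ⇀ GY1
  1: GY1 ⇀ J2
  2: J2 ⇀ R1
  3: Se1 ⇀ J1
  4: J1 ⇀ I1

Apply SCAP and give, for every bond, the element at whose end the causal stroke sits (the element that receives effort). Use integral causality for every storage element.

β0 stroke→J1
β1 stroke→J2
β2 stroke→R1
β3 stroke→J1
β4 stroke→I1

b3 stroke→J1  (Se1 fixes effort; stroke away)
b4 stroke→I1  (I1 outputs flow p/I1)
b0 stroke→J1  (1-jn J1 has f-setter on 4)
b1 stroke→J2  (GY GY1: same side as bond 0)
b2 stroke→R1  (J2: bond 1 brought effort, rest push out)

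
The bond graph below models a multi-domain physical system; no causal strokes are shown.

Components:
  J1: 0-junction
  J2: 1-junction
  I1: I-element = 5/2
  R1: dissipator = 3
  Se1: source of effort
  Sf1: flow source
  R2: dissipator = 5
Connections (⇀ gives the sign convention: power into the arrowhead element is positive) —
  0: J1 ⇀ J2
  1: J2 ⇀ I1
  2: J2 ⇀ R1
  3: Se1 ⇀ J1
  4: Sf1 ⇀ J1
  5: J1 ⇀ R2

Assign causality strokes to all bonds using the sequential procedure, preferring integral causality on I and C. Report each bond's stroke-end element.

b3 stroke at J1  (Se1 fixes effort; stroke away)
b4 stroke at Sf1  (source Sf1 imposes f)
b0 stroke at J2  (common-e at J1 fixed by 3)
b5 stroke at R2  (common-e at J1 fixed by 3)
b1 stroke at I1  (I1 integral (f out))
b2 stroke at J2  (J2 flow already set via bond 1)

bond 0 stroke at J2
bond 1 stroke at I1
bond 2 stroke at J2
bond 3 stroke at J1
bond 4 stroke at Sf1
bond 5 stroke at R2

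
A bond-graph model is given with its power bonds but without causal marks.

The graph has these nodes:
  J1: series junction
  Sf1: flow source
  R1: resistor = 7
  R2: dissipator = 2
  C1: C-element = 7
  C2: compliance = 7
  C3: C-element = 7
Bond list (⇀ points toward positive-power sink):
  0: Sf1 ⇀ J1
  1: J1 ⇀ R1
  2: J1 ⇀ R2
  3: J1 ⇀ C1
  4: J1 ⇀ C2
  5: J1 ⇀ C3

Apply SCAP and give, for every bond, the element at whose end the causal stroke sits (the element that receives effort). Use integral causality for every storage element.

b0 stroke at Sf1  (Sf1 (Sf) sets flow on bond)
b1 stroke at J1  (J1: bond 0 brought flow, rest push out)
b2 stroke at J1  (J1 flow already set via bond 0)
b3 stroke at J1  (1-jn J1 has f-setter on 0)
b4 stroke at J1  (common-f at J1 fixed by 0)
b5 stroke at J1  (J1: bond 0 brought flow, rest push out)

b0 |Sf1
b1 |J1
b2 |J1
b3 |J1
b4 |J1
b5 |J1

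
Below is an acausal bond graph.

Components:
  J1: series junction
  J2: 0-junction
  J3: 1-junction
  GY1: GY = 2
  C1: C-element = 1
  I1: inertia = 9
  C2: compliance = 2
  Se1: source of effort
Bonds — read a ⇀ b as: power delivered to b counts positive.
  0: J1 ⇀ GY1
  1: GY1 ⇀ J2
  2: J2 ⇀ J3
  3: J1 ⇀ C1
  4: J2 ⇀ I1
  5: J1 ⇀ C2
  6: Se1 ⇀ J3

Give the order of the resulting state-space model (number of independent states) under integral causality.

bond 6 →J3  (Se1: effort source, stroke at far end)
bond 2 →J2  (closing 1-jn rule on J3)
bond 1 →GY1  (J2 effort already set via bond 2)
bond 4 →I1  (common-e at J2 fixed by 2)
bond 0 →GY1  (GY1: gyrator matches bond 1)
bond 3 →J1  (common-f at J1 fixed by 0)
bond 5 →J1  (J1: bond 0 brought flow, rest push out)

3  (C1, C2, I1 all integral)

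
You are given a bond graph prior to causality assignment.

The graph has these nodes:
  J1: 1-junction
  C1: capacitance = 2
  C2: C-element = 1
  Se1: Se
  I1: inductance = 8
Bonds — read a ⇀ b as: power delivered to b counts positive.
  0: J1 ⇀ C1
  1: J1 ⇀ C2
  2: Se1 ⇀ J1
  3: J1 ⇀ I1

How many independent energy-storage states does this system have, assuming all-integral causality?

3  (C1, C2, I1 all integral)

#2 stroke→J1  (Se1 (Se) sets effort on bond)
#0 stroke→J1  (C1 outputs effort q/C1)
#1 stroke→J1  (C2: C, integral causality)
#3 stroke→I1  (closing 1-jn rule on J1)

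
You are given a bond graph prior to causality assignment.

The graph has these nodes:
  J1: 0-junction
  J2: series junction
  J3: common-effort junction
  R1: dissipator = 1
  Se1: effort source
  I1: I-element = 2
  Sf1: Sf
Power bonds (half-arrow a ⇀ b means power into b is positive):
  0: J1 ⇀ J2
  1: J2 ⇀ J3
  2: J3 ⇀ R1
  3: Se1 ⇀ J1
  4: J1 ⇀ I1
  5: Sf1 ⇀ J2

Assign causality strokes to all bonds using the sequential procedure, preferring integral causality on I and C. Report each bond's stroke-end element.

b3 stroke→J1  (source Se1 imposes e)
b5 stroke→Sf1  (Sf1: flow source, stroke at near end)
b0 stroke→J2  (J1 effort already set via bond 3)
b4 stroke→I1  (J1 effort already set via bond 3)
b1 stroke→J2  (J2 flow already set via bond 5)
b2 stroke→J3  (J3 needs exactly one e-in)

bond 0 →J2
bond 1 →J2
bond 2 →J3
bond 3 →J1
bond 4 →I1
bond 5 →Sf1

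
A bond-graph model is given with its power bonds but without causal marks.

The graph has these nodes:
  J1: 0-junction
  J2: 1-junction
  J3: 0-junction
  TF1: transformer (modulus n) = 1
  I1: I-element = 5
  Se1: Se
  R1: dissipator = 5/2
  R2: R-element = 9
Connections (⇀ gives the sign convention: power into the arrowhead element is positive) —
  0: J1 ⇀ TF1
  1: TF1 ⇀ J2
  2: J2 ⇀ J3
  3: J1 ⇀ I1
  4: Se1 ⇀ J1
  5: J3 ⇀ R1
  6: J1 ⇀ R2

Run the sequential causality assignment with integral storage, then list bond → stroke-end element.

β4 |J1  (Se1 (Se) sets effort on bond)
β0 |TF1  (J1 effort already set via bond 4)
β3 |I1  (J1 effort already set via bond 4)
β6 |R2  (0-jn J1 has e-setter on 4)
β1 |J2  (TF1: transformer flips bond 0)
β2 |J3  (only one flow-in slot at J2)
β5 |R1  (common-e at J3 fixed by 2)

bond 0 |TF1
bond 1 |J2
bond 2 |J3
bond 3 |I1
bond 4 |J1
bond 5 |R1
bond 6 |R2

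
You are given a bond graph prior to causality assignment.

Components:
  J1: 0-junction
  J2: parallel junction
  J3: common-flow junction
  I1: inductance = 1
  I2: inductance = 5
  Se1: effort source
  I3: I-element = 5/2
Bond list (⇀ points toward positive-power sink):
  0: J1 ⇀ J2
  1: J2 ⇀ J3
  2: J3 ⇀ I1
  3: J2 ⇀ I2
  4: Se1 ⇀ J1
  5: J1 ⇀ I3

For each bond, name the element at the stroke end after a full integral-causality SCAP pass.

β4 stroke at J1  (Se1 fixes effort; stroke away)
β0 stroke at J2  (0-jn J1 has e-setter on 4)
β5 stroke at I3  (0-jn J1 has e-setter on 4)
β1 stroke at J3  (0-jn J2 has e-setter on 0)
β3 stroke at I2  (0-jn J2 has e-setter on 0)
β2 stroke at I1  (J3: last free bond brings flow in)

β0 stroke→J2
β1 stroke→J3
β2 stroke→I1
β3 stroke→I2
β4 stroke→J1
β5 stroke→I3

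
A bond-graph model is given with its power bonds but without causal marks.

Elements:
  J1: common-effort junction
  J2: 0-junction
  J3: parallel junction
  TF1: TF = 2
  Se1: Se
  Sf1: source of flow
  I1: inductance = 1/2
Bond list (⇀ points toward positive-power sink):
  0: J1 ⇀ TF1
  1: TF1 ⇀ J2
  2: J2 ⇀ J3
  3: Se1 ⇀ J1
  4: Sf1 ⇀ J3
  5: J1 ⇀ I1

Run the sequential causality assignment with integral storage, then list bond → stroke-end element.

#0 stroke at TF1
#1 stroke at J2
#2 stroke at J3
#3 stroke at J1
#4 stroke at Sf1
#5 stroke at I1

bond 3 stroke at J1  (source Se1 imposes e)
bond 4 stroke at Sf1  (Sf1 fixes flow; stroke at Sf1)
bond 0 stroke at TF1  (0-jn J1 has e-setter on 3)
bond 5 stroke at I1  (common-e at J1 fixed by 3)
bond 2 stroke at J3  (J3: last free bond brings effort in)
bond 1 stroke at J2  (TF1 one-in-one-out from 0)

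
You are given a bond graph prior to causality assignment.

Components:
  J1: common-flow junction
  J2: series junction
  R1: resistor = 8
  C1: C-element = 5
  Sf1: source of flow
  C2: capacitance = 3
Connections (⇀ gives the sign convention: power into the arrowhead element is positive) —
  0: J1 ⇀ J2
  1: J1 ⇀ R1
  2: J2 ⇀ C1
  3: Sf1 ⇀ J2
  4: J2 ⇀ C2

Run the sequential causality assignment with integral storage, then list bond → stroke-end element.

b3 →Sf1  (Sf1 fixes flow; stroke at Sf1)
b0 →J2  (J2: bond 3 brought flow, rest push out)
b2 →J2  (J2 flow already set via bond 3)
b4 →J2  (J2: bond 3 brought flow, rest push out)
b1 →J1  (J1 flow already set via bond 0)

bond 0 stroke→J2
bond 1 stroke→J1
bond 2 stroke→J2
bond 3 stroke→Sf1
bond 4 stroke→J2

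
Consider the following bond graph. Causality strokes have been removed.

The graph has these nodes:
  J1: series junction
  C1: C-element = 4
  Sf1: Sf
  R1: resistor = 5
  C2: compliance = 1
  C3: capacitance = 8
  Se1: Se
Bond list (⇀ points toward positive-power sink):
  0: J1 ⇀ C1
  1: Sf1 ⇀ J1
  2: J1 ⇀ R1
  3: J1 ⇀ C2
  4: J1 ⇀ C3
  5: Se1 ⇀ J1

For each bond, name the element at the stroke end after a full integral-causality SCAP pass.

β1 stroke→Sf1  (Sf1 (Sf) sets flow on bond)
β5 stroke→J1  (Se1 (Se) sets effort on bond)
β0 stroke→J1  (J1: bond 1 brought flow, rest push out)
β2 stroke→J1  (J1: bond 1 brought flow, rest push out)
β3 stroke→J1  (J1 flow already set via bond 1)
β4 stroke→J1  (J1: bond 1 brought flow, rest push out)

#0 →J1
#1 →Sf1
#2 →J1
#3 →J1
#4 →J1
#5 →J1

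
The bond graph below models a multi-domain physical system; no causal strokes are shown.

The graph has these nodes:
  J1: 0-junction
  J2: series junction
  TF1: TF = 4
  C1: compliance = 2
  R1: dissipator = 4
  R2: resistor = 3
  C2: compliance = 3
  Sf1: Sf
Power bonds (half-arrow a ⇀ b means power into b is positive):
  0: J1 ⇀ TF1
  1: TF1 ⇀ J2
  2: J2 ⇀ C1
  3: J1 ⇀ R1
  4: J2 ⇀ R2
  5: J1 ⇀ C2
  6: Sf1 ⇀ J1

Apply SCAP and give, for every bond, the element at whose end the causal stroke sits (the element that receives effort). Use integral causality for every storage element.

bond 6 →Sf1  (Sf1: flow source, stroke at near end)
bond 2 →J2  (prefer integral on C1)
bond 5 →J1  (prefer integral on C2)
bond 0 →TF1  (J1 effort already set via bond 5)
bond 3 →R1  (J1 effort already set via bond 5)
bond 1 →J2  (TF1: transformer flips bond 0)
bond 4 →R2  (J2: last free bond brings flow in)

β0 |TF1
β1 |J2
β2 |J2
β3 |R1
β4 |R2
β5 |J1
β6 |Sf1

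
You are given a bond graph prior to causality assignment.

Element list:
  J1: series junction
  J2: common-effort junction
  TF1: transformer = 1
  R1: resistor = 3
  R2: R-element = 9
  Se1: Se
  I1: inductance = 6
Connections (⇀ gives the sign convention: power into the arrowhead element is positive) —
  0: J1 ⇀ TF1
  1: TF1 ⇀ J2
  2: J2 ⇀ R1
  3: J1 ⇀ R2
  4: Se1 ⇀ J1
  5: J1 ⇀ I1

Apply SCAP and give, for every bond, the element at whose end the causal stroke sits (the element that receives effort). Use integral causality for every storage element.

#4 stroke→J1  (Se1 fixes effort; stroke away)
#5 stroke→I1  (I1: I, integral causality)
#0 stroke→J1  (J1: bond 5 brought flow, rest push out)
#3 stroke→J1  (J1: bond 5 brought flow, rest push out)
#1 stroke→TF1  (through TF1, causality passes straight; one stroke at TF1)
#2 stroke→J2  (J2: last free bond brings effort in)

#0 stroke→J1
#1 stroke→TF1
#2 stroke→J2
#3 stroke→J1
#4 stroke→J1
#5 stroke→I1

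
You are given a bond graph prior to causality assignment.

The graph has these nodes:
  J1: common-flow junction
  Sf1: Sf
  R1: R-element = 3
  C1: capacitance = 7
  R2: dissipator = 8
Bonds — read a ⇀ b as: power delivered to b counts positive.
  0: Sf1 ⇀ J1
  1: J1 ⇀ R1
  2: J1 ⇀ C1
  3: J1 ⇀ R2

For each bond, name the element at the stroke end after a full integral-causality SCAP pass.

bond 0 |Sf1  (Sf1: flow source, stroke at near end)
bond 1 |J1  (common-f at J1 fixed by 0)
bond 2 |J1  (J1: bond 0 brought flow, rest push out)
bond 3 |J1  (J1 flow already set via bond 0)

b0 |Sf1
b1 |J1
b2 |J1
b3 |J1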